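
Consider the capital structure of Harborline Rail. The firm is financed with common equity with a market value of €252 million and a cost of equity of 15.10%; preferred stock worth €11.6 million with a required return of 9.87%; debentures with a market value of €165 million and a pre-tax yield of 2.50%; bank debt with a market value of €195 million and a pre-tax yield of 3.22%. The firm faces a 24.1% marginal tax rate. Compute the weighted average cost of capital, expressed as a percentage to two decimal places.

Total capital V = 252 + 11.6 + 165 + 195 = 623.6.
Equity: weight = 252/623.6 = 0.4041; cost = 15.1%.
Preferred: weight = 11.6/623.6 = 0.0186; cost = 9.87%.
Debentures: weight = 165/623.6 = 0.2646; after-tax cost = 2.5% × (1 − 24.1%) = 1.8975%.
Bank debt: weight = 195/623.6 = 0.3127; after-tax cost = 3.22% × (1 − 24.1%) = 2.4440%.
WACC = 0.4041 × 15.1000% + 0.0186 × 9.8700% + 0.2646 × 1.8975% + 0.3127 × 2.4440% = 7.5519%.

7.55%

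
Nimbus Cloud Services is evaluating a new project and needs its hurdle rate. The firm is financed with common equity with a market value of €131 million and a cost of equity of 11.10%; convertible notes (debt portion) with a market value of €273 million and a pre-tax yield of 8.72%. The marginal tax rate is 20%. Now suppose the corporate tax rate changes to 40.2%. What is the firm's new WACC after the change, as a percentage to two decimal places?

7.12%

After the change:
Total capital V = 131 + 273 = 404.
Equity: weight = 131/404 = 0.3243; cost = 11.1%.
Convertible notes (debt portion): weight = 273/404 = 0.6757; after-tax cost = 8.72% × (1 − 40.2%) = 5.2146%.
WACC = 0.3243 × 11.1000% + 0.6757 × 5.2146% = 7.1230%.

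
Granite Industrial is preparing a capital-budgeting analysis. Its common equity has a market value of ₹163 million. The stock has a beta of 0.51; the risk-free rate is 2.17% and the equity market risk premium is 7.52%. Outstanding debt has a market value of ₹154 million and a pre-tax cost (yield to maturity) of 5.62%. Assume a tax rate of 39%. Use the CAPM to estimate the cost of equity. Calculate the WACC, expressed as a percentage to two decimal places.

4.75%

Cost of equity via CAPM: Re = 2.17% + 0.51 × 7.52% = 6.0052%.
Total capital V = 163 + 154 = 317.
Equity: weight = 163/317 = 0.5142; cost = 6.0052%.
Debt: weight = 154/317 = 0.4858; after-tax cost = 5.62% × (1 − 39%) = 3.4282%.
WACC = 0.5142 × 6.0052% + 0.4858 × 3.4282% = 4.7533%.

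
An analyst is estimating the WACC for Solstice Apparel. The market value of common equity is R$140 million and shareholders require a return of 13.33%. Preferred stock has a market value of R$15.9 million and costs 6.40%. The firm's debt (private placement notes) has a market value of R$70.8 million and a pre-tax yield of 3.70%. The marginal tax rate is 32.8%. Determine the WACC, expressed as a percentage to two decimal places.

9.46%

Total capital V = 140 + 15.9 + 70.8 = 226.7.
Equity: weight = 140/226.7 = 0.6176; cost = 13.33%.
Preferred: weight = 15.9/226.7 = 0.0701; cost = 6.4%.
Private placement notes: weight = 70.8/226.7 = 0.3123; after-tax cost = 3.7% × (1 − 32.8%) = 2.4864%.
WACC = 0.6176 × 13.3300% + 0.0701 × 6.4000% + 0.3123 × 2.4864% = 9.4574%.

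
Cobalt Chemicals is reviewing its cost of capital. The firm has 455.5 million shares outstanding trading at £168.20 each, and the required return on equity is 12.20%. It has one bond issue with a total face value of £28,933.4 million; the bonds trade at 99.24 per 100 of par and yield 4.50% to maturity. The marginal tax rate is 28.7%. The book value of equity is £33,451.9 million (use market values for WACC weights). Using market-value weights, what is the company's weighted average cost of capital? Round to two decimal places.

Market value of equity E = 168.2 × 455.5m = 76615.1m. Market value of debt D = 28933.4m × 99.24/100 = 28713.50616m.
Total capital V = 76615.1 + 28713.50616 = 105328.60616.
Equity: weight = 76615.1/105328.60616 = 0.7274; cost = 12.2%.
Bonds outstanding: weight = 28713.50616/105328.60616 = 0.2726; after-tax cost = 4.5% × (1 − 28.7%) = 3.2085%.
WACC = 0.7274 × 12.2000% + 0.2726 × 3.2085% = 9.7488%.

9.75%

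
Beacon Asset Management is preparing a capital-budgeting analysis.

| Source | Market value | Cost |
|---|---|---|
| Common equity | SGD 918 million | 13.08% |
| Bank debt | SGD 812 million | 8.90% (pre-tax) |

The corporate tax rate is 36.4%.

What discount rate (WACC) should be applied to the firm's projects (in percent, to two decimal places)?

9.60%

Total capital V = 918 + 812 = 1730.
Equity: weight = 918/1730 = 0.5306; cost = 13.08%.
Bank debt: weight = 812/1730 = 0.4694; after-tax cost = 8.9% × (1 − 36.4%) = 5.6604%.
WACC = 0.5306 × 13.0800% + 0.4694 × 5.6604% = 9.5975%.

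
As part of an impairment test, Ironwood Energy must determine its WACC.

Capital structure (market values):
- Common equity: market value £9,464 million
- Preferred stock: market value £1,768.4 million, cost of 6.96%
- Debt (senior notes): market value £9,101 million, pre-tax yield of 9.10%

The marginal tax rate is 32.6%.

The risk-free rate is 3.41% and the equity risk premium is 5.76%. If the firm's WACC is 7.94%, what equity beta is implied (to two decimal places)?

1.12

Total capital V = 9464 + 1768.4 + 9101 = 20333.4.
Equity weight = 9464/20333.4 = 0.4654.
Preferred weight = 1768.4/20333.4 = 0.0870.
Senior notes weight = 9101/20333.4 = 0.4476.
Debt contribution = 0.4476 × 9.1% × (1 − 32.6%) = 2.7452%.
Preferred contribution = 0.0870 × 6.96% = 0.6053%.
Required equity contribution = 7.94% − 3.3506% = 4.5894%  ⇒  Re = 9.8604%.
CAPM: 9.8604% = 3.41% + β × 5.76%  ⇒  β = 1.1199.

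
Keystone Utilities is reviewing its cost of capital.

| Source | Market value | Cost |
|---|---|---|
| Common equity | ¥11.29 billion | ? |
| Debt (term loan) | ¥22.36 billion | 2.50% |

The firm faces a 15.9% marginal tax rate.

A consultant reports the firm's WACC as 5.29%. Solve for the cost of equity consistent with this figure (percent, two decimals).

Total capital V = 11.29 + 22.36 = 33.65.
Equity weight = 11.29/33.65 = 0.3355.
Term loan weight = 22.36/33.65 = 0.6645.
Debt contribution = 0.6645 × 2.5% × (1 − 15.9%) = 1.3971%.
Required equity contribution = 5.29% − 1.3971% = 3.8929%.
Re = 3.8929% / 0.3355 = 11.6029%.

11.60%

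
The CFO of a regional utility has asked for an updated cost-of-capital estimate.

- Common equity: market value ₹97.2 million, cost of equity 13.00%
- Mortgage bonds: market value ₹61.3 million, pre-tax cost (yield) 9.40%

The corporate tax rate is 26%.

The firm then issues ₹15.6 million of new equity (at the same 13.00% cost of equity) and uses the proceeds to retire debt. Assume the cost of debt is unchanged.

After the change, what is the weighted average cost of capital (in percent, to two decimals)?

After the change:
Total capital V = 112.8 + 45.7 = 158.5.
Equity: weight = 112.8/158.5 = 0.7117; cost = 13%.
Mortgage bonds: weight = 45.7/158.5 = 0.2883; after-tax cost = 9.4% × (1 − 26%) = 6.9560%.
WACC = 0.7117 × 13.0000% + 0.2883 × 6.9560% = 11.2573%.

11.26%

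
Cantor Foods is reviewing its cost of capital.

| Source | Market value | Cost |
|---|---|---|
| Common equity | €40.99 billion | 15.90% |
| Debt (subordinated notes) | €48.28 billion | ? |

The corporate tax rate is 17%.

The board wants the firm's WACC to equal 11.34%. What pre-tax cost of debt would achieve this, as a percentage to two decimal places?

Total capital V = 40.99 + 48.28 = 89.27.
Equity weight = 40.99/89.27 = 0.4592.
Subordinated notes weight = 48.28/89.27 = 0.5408.
Equity contribution = 0.4592 × 15.9% = 7.3008%.
Remaining for debt = 11.34% − 7.3008% = 4.0392%.
Rd × (1 − 17%) × 0.5408 = 4.0392%  ⇒  Rd = 8.9982%.

9.00%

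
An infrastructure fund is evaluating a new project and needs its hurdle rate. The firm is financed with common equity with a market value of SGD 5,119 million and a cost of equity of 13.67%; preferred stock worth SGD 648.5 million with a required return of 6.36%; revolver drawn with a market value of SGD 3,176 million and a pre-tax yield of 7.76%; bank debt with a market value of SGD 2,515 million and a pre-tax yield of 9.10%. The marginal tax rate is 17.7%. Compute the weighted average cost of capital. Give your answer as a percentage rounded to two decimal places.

Total capital V = 5119 + 648.5 + 3176 + 2515 = 11458.5.
Equity: weight = 5119/11458.5 = 0.4467; cost = 13.67%.
Preferred: weight = 648.5/11458.5 = 0.0566; cost = 6.36%.
Revolver drawn: weight = 3176/11458.5 = 0.2772; after-tax cost = 7.76% × (1 − 17.7%) = 6.3865%.
Bank debt: weight = 2515/11458.5 = 0.2195; after-tax cost = 9.1% × (1 − 17.7%) = 7.4893%.
WACC = 0.4467 × 13.6700% + 0.0566 × 6.3600% + 0.2772 × 6.3865% + 0.2195 × 7.4893% = 9.8809%.

9.88%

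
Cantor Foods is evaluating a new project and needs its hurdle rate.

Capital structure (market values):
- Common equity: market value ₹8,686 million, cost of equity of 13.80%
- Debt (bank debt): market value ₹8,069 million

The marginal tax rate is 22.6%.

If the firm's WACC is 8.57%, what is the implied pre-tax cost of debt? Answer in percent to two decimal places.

Total capital V = 8686 + 8069 = 16755.
Equity weight = 8686/16755 = 0.5184.
Bank debt weight = 8069/16755 = 0.4816.
Equity contribution = 0.5184 × 13.8% = 7.1541%.
Remaining for debt = 8.57% − 7.1541% = 1.4159%.
Rd × (1 − 22.6%) × 0.4816 = 1.4159%  ⇒  Rd = 3.7986%.

3.80%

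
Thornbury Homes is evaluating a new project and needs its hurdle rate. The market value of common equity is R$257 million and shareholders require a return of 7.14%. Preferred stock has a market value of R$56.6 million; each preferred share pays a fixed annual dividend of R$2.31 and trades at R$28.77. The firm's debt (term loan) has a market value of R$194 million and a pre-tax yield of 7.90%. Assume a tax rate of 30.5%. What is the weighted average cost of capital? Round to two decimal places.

6.61%

Cost of preferred: Rp = 2.31 / 28.77 = 8.0292%.
Total capital V = 257 + 56.6 + 194 = 507.6.
Equity: weight = 257/507.6 = 0.5063; cost = 7.14%.
Preferred: weight = 56.6/507.6 = 0.1115; cost = 8.0292%.
Term loan: weight = 194/507.6 = 0.3822; after-tax cost = 7.9% × (1 − 30.5%) = 5.4905%.
WACC = 0.5063 × 7.1400% + 0.1115 × 8.0292% + 0.3822 × 5.4905% = 6.6087%.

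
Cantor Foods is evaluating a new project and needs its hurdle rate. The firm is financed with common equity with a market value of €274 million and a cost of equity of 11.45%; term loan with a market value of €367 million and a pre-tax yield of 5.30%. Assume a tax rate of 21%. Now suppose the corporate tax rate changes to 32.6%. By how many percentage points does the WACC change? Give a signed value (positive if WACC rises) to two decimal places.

Current WACC:
Total capital V = 274 + 367 = 641.
Equity: weight = 274/641 = 0.4275; cost = 11.45%.
Term loan: weight = 367/641 = 0.5725; after-tax cost = 5.3% × (1 − 21%) = 4.1870%.
WACC = 0.4275 × 11.4500% + 0.5725 × 4.1870% = 7.2916%.
After the change:
Total capital V = 274 + 367 = 641.
Equity: weight = 274/641 = 0.4275; cost = 11.45%.
Term loan: weight = 367/641 = 0.5725; after-tax cost = 5.3% × (1 − 32.6%) = 3.5722%.
WACC = 0.4275 × 11.4500% + 0.5725 × 3.5722% = 6.9396%.
Change in WACC = 6.9396% − 7.2916% = -0.3520 pp.

-0.35 pp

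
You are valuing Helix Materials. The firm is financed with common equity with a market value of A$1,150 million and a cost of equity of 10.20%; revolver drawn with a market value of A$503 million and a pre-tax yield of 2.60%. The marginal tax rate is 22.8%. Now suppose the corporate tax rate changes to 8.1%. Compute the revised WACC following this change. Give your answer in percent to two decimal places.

7.82%

After the change:
Total capital V = 1150 + 503 = 1653.
Equity: weight = 1150/1653 = 0.6957; cost = 10.2%.
Revolver drawn: weight = 503/1653 = 0.3043; after-tax cost = 2.6% × (1 − 8.1%) = 2.3894%.
WACC = 0.6957 × 10.2000% + 0.3043 × 2.3894% = 7.8233%.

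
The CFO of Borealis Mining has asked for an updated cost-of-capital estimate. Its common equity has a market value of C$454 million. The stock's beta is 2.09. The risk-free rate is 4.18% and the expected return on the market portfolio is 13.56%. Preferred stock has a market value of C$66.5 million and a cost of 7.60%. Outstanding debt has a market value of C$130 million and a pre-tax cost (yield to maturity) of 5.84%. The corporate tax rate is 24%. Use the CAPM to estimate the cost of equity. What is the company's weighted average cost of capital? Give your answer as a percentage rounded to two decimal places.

18.26%

Market risk premium = 13.56% − 4.18% = 9.38%.
Cost of equity via CAPM: Re = 4.18% + 2.09 × 9.38% = 23.7842%.
Total capital V = 454 + 66.5 + 130 = 650.5.
Equity: weight = 454/650.5 = 0.6979; cost = 23.7842%.
Preferred: weight = 66.5/650.5 = 0.1022; cost = 7.6%.
Debt: weight = 130/650.5 = 0.1998; after-tax cost = 5.84% × (1 − 24%) = 4.4384%.
WACC = 0.6979 × 23.7842% + 0.1022 × 7.6000% + 0.1998 × 4.4384% = 18.2635%.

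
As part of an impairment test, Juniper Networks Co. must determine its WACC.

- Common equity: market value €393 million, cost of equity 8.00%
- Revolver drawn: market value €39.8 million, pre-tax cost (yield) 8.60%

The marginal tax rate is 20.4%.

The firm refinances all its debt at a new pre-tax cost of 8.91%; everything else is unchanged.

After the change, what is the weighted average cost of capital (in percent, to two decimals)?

7.92%

After the change:
Total capital V = 393 + 39.8 = 432.8.
Equity: weight = 393/432.8 = 0.9080; cost = 8%.
Revolver drawn: weight = 39.8/432.8 = 0.0920; after-tax cost = 8.91% × (1 − 20.4%) = 7.0924%.
WACC = 0.9080 × 8.0000% + 0.0920 × 7.0924% = 7.9165%.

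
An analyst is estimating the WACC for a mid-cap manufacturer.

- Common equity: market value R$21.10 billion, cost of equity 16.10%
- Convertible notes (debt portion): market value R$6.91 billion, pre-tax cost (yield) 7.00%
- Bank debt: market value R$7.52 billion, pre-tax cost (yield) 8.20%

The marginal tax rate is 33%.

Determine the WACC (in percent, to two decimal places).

Total capital V = 21.1 + 6.91 + 7.52 = 35.53.
Equity: weight = 21.1/35.53 = 0.5939; cost = 16.1%.
Convertible notes (debt portion): weight = 6.91/35.53 = 0.1945; after-tax cost = 7% × (1 − 33%) = 4.6900%.
Bank debt: weight = 7.52/35.53 = 0.2117; after-tax cost = 8.2% × (1 − 33%) = 5.4940%.
WACC = 0.5939 × 16.1000% + 0.1945 × 4.6900% + 0.2117 × 5.4940% = 11.6362%.

11.64%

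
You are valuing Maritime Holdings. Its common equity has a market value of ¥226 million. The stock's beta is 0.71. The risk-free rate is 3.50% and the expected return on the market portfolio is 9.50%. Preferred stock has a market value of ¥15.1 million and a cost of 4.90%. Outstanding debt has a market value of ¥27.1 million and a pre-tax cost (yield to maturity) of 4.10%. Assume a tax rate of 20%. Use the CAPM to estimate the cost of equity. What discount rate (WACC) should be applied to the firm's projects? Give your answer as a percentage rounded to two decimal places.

7.15%

Market risk premium = 9.5% − 3.5% = 6.0%.
Cost of equity via CAPM: Re = 3.5% + 0.71 × 6.0% = 7.7600%.
Total capital V = 226 + 15.1 + 27.1 = 268.2.
Equity: weight = 226/268.2 = 0.8427; cost = 7.76%.
Preferred: weight = 15.1/268.2 = 0.0563; cost = 4.9%.
Debt: weight = 27.1/268.2 = 0.1010; after-tax cost = 4.1% × (1 − 20%) = 3.2800%.
WACC = 0.8427 × 7.7600% + 0.0563 × 4.9000% + 0.1010 × 3.2800% = 7.1463%.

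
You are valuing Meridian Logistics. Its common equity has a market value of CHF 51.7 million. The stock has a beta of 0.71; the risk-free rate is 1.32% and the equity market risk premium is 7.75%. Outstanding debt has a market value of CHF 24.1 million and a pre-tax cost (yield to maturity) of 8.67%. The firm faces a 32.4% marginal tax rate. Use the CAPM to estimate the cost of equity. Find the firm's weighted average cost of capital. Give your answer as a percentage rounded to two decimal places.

Cost of equity via CAPM: Re = 1.32% + 0.71 × 7.75% = 6.8225%.
Total capital V = 51.7 + 24.1 = 75.8.
Equity: weight = 51.7/75.8 = 0.6821; cost = 6.8225%.
Debt: weight = 24.1/75.8 = 0.3179; after-tax cost = 8.67% × (1 − 32.4%) = 5.8609%.
WACC = 0.6821 × 6.8225% + 0.3179 × 5.8609% = 6.5168%.

6.52%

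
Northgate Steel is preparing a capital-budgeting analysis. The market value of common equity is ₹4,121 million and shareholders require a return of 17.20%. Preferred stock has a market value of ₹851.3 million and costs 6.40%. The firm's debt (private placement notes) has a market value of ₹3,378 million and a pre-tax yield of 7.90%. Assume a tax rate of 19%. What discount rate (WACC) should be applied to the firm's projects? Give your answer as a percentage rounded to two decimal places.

11.73%

Total capital V = 4121 + 851.3 + 3378 = 8350.3.
Equity: weight = 4121/8350.3 = 0.4935; cost = 17.2%.
Preferred: weight = 851.3/8350.3 = 0.1019; cost = 6.4%.
Private placement notes: weight = 3378/8350.3 = 0.4045; after-tax cost = 7.9% × (1 − 19%) = 6.3990%.
WACC = 0.4935 × 17.2000% + 0.1019 × 6.4000% + 0.4045 × 6.3990% = 11.7296%.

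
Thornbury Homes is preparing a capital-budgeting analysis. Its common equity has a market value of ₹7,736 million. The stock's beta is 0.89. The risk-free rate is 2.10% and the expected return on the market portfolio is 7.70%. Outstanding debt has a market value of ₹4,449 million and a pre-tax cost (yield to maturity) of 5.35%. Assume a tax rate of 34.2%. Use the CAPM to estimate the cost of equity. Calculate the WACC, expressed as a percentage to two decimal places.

Market risk premium = 7.7% − 2.1% = 5.6%.
Cost of equity via CAPM: Re = 2.1% + 0.89 × 5.6% = 7.0840%.
Total capital V = 7736 + 4449 = 12185.
Equity: weight = 7736/12185 = 0.6349; cost = 7.084%.
Debt: weight = 4449/12185 = 0.3651; after-tax cost = 5.35% × (1 − 34.2%) = 3.5203%.
WACC = 0.6349 × 7.0840% + 0.3651 × 3.5203% = 5.7828%.

5.78%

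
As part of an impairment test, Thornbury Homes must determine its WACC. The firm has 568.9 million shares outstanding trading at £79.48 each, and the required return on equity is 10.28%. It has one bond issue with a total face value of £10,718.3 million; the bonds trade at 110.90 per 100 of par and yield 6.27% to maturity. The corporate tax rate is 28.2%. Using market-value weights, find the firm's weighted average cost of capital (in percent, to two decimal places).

Market value of equity E = 79.48 × 568.9m = 45216.172m. Market value of debt D = 10718.3m × 110.9/100 = 11886.5947m.
Total capital V = 45216.172 + 11886.5947 = 57102.7667.
Equity: weight = 45216.172/57102.7667 = 0.7918; cost = 10.28%.
Bonds outstanding: weight = 11886.5947/57102.7667 = 0.2082; after-tax cost = 6.27% × (1 − 28.2%) = 4.5019%.
WACC = 0.7918 × 10.2800% + 0.2082 × 4.5019% = 9.0772%.

9.08%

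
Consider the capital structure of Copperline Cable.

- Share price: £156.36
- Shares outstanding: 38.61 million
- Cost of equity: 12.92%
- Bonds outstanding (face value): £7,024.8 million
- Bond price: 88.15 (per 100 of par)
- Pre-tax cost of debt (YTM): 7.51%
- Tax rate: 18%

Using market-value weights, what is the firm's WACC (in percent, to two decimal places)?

9.50%

Market value of equity E = 156.36 × 38.61m = 6037.0596m. Market value of debt D = 7024.8m × 88.15/100 = 6192.3612m.
Total capital V = 6037.0596 + 6192.3612 = 12229.4208.
Equity: weight = 6037.0596/12229.4208 = 0.4937; cost = 12.92%.
Bonds outstanding: weight = 6192.3612/12229.4208 = 0.5063; after-tax cost = 7.51% × (1 − 18%) = 6.1582%.
WACC = 0.4937 × 12.9200% + 0.5063 × 6.1582% = 9.4962%.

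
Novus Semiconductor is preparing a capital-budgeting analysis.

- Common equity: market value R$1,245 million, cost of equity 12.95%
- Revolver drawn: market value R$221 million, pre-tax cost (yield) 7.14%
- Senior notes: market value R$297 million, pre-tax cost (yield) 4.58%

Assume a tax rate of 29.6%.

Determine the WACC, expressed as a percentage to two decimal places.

10.32%

Total capital V = 1245 + 221 + 297 = 1763.
Equity: weight = 1245/1763 = 0.7062; cost = 12.95%.
Revolver drawn: weight = 221/1763 = 0.1254; after-tax cost = 7.14% × (1 − 29.6%) = 5.0266%.
Senior notes: weight = 297/1763 = 0.1685; after-tax cost = 4.58% × (1 − 29.6%) = 3.2243%.
WACC = 0.7062 × 12.9500% + 0.1254 × 5.0266% + 0.1685 × 3.2243% = 10.3183%.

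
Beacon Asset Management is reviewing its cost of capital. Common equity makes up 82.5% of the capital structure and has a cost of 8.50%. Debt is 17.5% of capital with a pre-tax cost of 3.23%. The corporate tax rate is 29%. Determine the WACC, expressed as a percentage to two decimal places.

7.41%

After-tax cost of debt = 3.23% × (1 − 29%) = 2.2933%.
WACC = 0.825 × 8.5000% + 0.175 × 2.2933% = 7.4138%.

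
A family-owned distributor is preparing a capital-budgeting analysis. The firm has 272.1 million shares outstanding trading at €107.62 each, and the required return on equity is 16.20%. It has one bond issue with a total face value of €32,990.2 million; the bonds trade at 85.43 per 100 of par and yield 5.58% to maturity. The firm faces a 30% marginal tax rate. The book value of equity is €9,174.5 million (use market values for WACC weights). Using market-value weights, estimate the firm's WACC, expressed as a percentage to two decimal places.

10.17%

Market value of equity E = 107.62 × 272.1m = 29283.402m. Market value of debt D = 32990.2m × 85.43/100 = 28183.52786m.
Total capital V = 29283.402 + 28183.52786 = 57466.92986.
Equity: weight = 29283.402/57466.92986 = 0.5096; cost = 16.2%.
Bonds outstanding: weight = 28183.52786/57466.92986 = 0.4904; after-tax cost = 5.58% × (1 − 30%) = 3.9060%.
WACC = 0.5096 × 16.2000% + 0.4904 × 3.9060% = 10.1706%.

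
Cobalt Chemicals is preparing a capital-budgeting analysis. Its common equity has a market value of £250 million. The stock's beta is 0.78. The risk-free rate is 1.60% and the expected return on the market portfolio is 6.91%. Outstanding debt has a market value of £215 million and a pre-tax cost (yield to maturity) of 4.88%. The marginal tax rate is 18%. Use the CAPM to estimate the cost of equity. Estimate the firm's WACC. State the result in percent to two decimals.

4.94%

Market risk premium = 6.91% − 1.6% = 5.31%.
Cost of equity via CAPM: Re = 1.6% + 0.78 × 5.31% = 5.7418%.
Total capital V = 250 + 215 = 465.
Equity: weight = 250/465 = 0.5376; cost = 5.7418%.
Debt: weight = 215/465 = 0.4624; after-tax cost = 4.88% × (1 − 18%) = 4.0016%.
WACC = 0.5376 × 5.7418% + 0.4624 × 4.0016% = 4.9372%.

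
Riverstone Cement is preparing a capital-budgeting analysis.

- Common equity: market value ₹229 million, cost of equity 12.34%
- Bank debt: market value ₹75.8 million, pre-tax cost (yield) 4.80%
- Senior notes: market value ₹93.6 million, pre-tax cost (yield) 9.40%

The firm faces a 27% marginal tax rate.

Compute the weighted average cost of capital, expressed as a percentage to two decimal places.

9.37%

Total capital V = 229 + 75.8 + 93.6 = 398.4.
Equity: weight = 229/398.4 = 0.5748; cost = 12.34%.
Bank debt: weight = 75.8/398.4 = 0.1903; after-tax cost = 4.8% × (1 − 27%) = 3.5040%.
Senior notes: weight = 93.6/398.4 = 0.2349; after-tax cost = 9.4% × (1 − 27%) = 6.8620%.
WACC = 0.5748 × 12.3400% + 0.1903 × 3.5040% + 0.2349 × 6.8620% = 9.3719%.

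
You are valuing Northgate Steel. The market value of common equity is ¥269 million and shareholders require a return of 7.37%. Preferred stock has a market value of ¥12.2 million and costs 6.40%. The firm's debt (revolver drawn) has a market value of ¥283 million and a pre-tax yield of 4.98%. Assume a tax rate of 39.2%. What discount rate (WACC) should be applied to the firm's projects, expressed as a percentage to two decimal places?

Total capital V = 269 + 12.2 + 283 = 564.2.
Equity: weight = 269/564.2 = 0.4768; cost = 7.37%.
Preferred: weight = 12.2/564.2 = 0.0216; cost = 6.4%.
Revolver drawn: weight = 283/564.2 = 0.5016; after-tax cost = 4.98% × (1 − 39.2%) = 3.0278%.
WACC = 0.4768 × 7.3700% + 0.0216 × 6.4000% + 0.5016 × 3.0278% = 5.1710%.

5.17%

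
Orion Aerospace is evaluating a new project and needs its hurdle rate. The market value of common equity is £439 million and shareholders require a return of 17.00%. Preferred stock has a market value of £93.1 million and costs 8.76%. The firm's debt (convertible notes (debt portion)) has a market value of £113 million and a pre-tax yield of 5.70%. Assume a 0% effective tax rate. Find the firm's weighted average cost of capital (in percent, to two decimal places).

Total capital V = 439 + 93.1 + 113 = 645.1.
Equity: weight = 439/645.1 = 0.6805; cost = 17%.
Preferred: weight = 93.1/645.1 = 0.1443; cost = 8.76%.
Convertible notes (debt portion): weight = 113/645.1 = 0.1752; after-tax cost = 5.7% × (1 − 0%) = 5.7000%.
WACC = 0.6805 × 17.0000% + 0.1443 × 8.7600% + 0.1752 × 5.7000% = 13.8314%.

13.83%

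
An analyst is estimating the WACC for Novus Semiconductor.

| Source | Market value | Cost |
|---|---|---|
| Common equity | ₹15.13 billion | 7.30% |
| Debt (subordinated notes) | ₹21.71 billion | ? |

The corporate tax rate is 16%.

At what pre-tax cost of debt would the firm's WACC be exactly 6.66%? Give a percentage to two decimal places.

Total capital V = 15.13 + 21.71 = 36.84.
Equity weight = 15.13/36.84 = 0.4107.
Subordinated notes weight = 21.71/36.84 = 0.5893.
Equity contribution = 0.4107 × 7.3% = 2.9981%.
Remaining for debt = 6.66% − 2.9981% = 3.6619%.
Rd × (1 − 16%) × 0.5893 = 3.6619%  ⇒  Rd = 7.3976%.

7.40%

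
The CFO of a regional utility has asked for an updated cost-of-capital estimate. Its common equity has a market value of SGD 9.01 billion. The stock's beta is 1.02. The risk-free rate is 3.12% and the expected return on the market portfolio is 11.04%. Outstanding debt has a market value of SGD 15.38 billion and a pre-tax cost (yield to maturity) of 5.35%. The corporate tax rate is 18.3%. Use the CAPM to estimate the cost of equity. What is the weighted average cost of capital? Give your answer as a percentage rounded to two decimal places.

6.89%

Market risk premium = 11.04% − 3.12% = 7.92%.
Cost of equity via CAPM: Re = 3.12% + 1.02 × 7.92% = 11.1984%.
Total capital V = 9.01 + 15.38 = 24.39.
Equity: weight = 9.01/24.39 = 0.3694; cost = 11.1984%.
Debt: weight = 15.38/24.39 = 0.6306; after-tax cost = 5.35% × (1 − 18.3%) = 4.3709%.
WACC = 0.3694 × 11.1984% + 0.6306 × 4.3709% = 6.8931%.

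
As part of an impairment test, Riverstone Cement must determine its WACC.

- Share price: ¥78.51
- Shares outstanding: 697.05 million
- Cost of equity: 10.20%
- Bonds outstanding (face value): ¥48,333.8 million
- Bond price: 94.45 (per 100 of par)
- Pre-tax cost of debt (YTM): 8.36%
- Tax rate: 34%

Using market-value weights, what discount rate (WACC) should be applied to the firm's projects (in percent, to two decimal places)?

Market value of equity E = 78.51 × 697.05m = 54725.3955m. Market value of debt D = 48333.8m × 94.45/100 = 45651.2741m.
Total capital V = 54725.3955 + 45651.2741 = 100376.6696.
Equity: weight = 54725.3955/100376.6696 = 0.5452; cost = 10.2%.
Bonds outstanding: weight = 45651.2741/100376.6696 = 0.4548; after-tax cost = 8.36% × (1 − 34%) = 5.5176%.
WACC = 0.5452 × 10.2000% + 0.4548 × 5.5176% = 8.0704%.

8.07%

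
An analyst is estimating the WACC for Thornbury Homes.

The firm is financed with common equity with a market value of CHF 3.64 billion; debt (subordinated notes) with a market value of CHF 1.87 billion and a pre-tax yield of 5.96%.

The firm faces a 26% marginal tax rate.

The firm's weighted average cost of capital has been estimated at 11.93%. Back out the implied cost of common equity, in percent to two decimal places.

15.79%

Total capital V = 3.64 + 1.87 = 5.51.
Equity weight = 3.64/5.51 = 0.6606.
Subordinated notes weight = 1.87/5.51 = 0.3394.
Debt contribution = 0.3394 × 5.96% × (1 − 26%) = 1.4968%.
Required equity contribution = 11.93% − 1.4968% = 10.4332%.
Re = 10.4332% / 0.6606 = 15.7931%.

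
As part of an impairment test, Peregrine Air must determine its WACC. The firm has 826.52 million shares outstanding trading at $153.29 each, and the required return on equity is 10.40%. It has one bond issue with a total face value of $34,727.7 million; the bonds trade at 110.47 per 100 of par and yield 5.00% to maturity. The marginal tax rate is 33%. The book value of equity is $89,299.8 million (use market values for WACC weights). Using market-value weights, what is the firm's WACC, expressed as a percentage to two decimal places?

Market value of equity E = 153.29 × 826.52m = 126697.2508m. Market value of debt D = 34727.7m × 110.47/100 = 38363.69019m.
Total capital V = 126697.2508 + 38363.69019 = 165060.94099.
Equity: weight = 126697.2508/165060.94099 = 0.7676; cost = 10.4%.
Bonds outstanding: weight = 38363.69019/165060.94099 = 0.2324; after-tax cost = 5% × (1 − 33%) = 3.3500%.
WACC = 0.7676 × 10.4000% + 0.2324 × 3.3500% = 8.7614%.

8.76%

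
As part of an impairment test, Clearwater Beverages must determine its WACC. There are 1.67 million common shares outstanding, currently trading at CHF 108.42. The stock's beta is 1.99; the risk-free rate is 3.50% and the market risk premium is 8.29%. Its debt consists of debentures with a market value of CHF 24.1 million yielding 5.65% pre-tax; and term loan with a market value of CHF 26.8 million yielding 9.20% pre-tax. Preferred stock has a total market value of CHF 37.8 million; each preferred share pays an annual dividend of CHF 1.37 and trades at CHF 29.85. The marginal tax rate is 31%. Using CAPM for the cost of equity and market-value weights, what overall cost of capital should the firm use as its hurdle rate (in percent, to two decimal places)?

Cost of equity via CAPM: Re = 3.5% + 1.99 × 8.29% = 19.9971%.
Cost of preferred: Rp = 1.37 / 29.85 = 4.5896%.
Market value of equity E = 108.42 × 1.67m = 181.0614m.
Total capital V = 181.0614 + 37.8 + 24.1 + 26.8 = 269.7614.
Equity: weight = 181.0614/269.7614 = 0.6712; cost = 19.9971%.
Preferred: weight = 37.8/269.7614 = 0.1401; cost = 4.5896%.
Debentures: weight = 24.1/269.7614 = 0.0893; after-tax cost = 5.65% × (1 − 31%) = 3.8985%.
Term loan: weight = 26.8/269.7614 = 0.0993; after-tax cost = 9.2% × (1 − 31%) = 6.3480%.
WACC = 0.6712 × 19.9971% + 0.1401 × 4.5896% + 0.0893 × 3.8985% + 0.0993 × 6.3480% = 15.0439%.

15.04%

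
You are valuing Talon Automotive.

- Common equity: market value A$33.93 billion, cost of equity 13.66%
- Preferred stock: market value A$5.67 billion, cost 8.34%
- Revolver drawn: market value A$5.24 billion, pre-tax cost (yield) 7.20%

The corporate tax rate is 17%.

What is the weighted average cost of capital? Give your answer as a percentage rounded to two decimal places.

Total capital V = 33.93 + 5.67 + 5.24 = 44.84.
Equity: weight = 33.93/44.84 = 0.7567; cost = 13.66%.
Preferred: weight = 5.67/44.84 = 0.1264; cost = 8.34%.
Revolver drawn: weight = 5.24/44.84 = 0.1169; after-tax cost = 7.2% × (1 − 17%) = 5.9760%.
WACC = 0.7567 × 13.6600% + 0.1264 × 8.3400% + 0.1169 × 5.9760% = 12.0893%.

12.09%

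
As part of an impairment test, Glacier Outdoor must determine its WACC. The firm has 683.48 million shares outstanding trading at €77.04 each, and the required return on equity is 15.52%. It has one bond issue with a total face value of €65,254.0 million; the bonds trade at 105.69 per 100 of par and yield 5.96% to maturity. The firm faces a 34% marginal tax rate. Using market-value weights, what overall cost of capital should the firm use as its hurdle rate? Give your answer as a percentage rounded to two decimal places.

Market value of equity E = 77.04 × 683.48m = 52655.2992m. Market value of debt D = 65254m × 105.69/100 = 68966.9526m.
Total capital V = 52655.2992 + 68966.9526 = 121622.2518.
Equity: weight = 52655.2992/121622.2518 = 0.4329; cost = 15.52%.
Bonds outstanding: weight = 68966.9526/121622.2518 = 0.5671; after-tax cost = 5.96% × (1 − 34%) = 3.9336%.
WACC = 0.4329 × 15.5200% + 0.5671 × 3.9336% = 8.9498%.

8.95%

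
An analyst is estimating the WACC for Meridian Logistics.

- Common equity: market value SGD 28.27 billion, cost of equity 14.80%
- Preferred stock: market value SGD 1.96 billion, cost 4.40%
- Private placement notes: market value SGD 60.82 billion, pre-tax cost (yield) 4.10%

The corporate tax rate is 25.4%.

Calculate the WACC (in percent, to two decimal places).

Total capital V = 28.27 + 1.96 + 60.82 = 91.05.
Equity: weight = 28.27/91.05 = 0.3105; cost = 14.8%.
Preferred: weight = 1.96/91.05 = 0.0215; cost = 4.4%.
Private placement notes: weight = 60.82/91.05 = 0.6680; after-tax cost = 4.1% × (1 − 25.4%) = 3.0586%.
WACC = 0.3105 × 14.8000% + 0.0215 × 4.4000% + 0.6680 × 3.0586% = 6.7330%.

6.73%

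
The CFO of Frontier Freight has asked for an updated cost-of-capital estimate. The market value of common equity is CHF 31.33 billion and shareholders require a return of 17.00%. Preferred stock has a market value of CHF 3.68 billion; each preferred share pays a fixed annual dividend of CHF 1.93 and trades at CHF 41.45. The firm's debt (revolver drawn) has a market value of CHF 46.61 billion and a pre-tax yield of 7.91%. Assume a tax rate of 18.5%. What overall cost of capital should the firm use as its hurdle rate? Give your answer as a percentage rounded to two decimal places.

Cost of preferred: Rp = 1.93 / 41.45 = 4.6562%.
Total capital V = 31.33 + 3.68 + 46.61 = 81.62.
Equity: weight = 31.33/81.62 = 0.3839; cost = 17%.
Preferred: weight = 3.68/81.62 = 0.0451; cost = 4.6562%.
Revolver drawn: weight = 46.61/81.62 = 0.5711; after-tax cost = 7.91% × (1 − 18.5%) = 6.4466%.
WACC = 0.3839 × 17.0000% + 0.0451 × 4.6562% + 0.5711 × 6.4466% = 10.4168%.

10.42%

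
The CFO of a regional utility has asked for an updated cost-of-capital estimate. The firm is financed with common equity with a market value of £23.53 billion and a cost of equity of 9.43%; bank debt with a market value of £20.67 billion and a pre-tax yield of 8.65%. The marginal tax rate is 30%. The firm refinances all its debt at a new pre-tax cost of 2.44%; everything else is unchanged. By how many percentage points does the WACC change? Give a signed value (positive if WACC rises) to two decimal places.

Current WACC:
Total capital V = 23.53 + 20.67 = 44.2.
Equity: weight = 23.53/44.2 = 0.5324; cost = 9.43%.
Bank debt: weight = 20.67/44.2 = 0.4676; after-tax cost = 8.65% × (1 − 30%) = 6.0550%.
WACC = 0.5324 × 9.4300% + 0.4676 × 6.0550% = 7.8517%.
After the change:
Total capital V = 23.53 + 20.67 = 44.2.
Equity: weight = 23.53/44.2 = 0.5324; cost = 9.43%.
Bank debt: weight = 20.67/44.2 = 0.4676; after-tax cost = 2.44% × (1 − 30%) = 1.7080%.
WACC = 0.5324 × 9.4300% + 0.4676 × 1.7080% = 5.8188%.
Change in WACC = 5.8188% − 7.8517% = -2.0329 pp.

-2.03 pp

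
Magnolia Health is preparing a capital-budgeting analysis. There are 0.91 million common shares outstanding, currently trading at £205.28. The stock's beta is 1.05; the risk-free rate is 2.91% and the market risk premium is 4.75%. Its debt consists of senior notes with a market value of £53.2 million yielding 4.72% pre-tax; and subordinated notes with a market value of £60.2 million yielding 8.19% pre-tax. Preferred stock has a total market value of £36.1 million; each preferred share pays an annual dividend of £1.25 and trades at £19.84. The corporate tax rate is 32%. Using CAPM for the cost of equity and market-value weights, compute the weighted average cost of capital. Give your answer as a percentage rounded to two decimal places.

6.57%

Cost of equity via CAPM: Re = 2.91% + 1.05 × 4.75% = 7.8975%.
Cost of preferred: Rp = 1.25 / 19.84 = 6.3004%.
Market value of equity E = 205.28 × 0.91m = 186.8048m.
Total capital V = 186.8048 + 36.1 + 53.2 + 60.2 = 336.3048.
Equity: weight = 186.8048/336.3048 = 0.5555; cost = 7.8975%.
Preferred: weight = 36.1/336.3048 = 0.1073; cost = 6.3004%.
Senior notes: weight = 53.2/336.3048 = 0.1582; after-tax cost = 4.72% × (1 − 32%) = 3.2096%.
Subordinated notes: weight = 60.2/336.3048 = 0.1790; after-tax cost = 8.19% × (1 − 32%) = 5.5692%.
WACC = 0.5555 × 7.8975% + 0.1073 × 6.3004% + 0.1582 × 3.2096% + 0.1790 × 5.5692% = 6.5677%.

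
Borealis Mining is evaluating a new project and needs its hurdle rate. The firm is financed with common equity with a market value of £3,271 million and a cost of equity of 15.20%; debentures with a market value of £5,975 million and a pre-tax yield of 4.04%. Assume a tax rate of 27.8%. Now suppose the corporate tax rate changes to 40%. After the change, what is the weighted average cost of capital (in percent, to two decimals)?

6.94%

After the change:
Total capital V = 3271 + 5975 = 9246.
Equity: weight = 3271/9246 = 0.3538; cost = 15.2%.
Debentures: weight = 5975/9246 = 0.6462; after-tax cost = 4.04% × (1 − 40%) = 2.4240%.
WACC = 0.3538 × 15.2000% + 0.6462 × 2.4240% = 6.9438%.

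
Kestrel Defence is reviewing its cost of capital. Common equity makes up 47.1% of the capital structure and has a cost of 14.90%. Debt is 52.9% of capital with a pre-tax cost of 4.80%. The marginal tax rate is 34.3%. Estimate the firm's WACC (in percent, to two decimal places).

After-tax cost of debt = 4.8% × (1 − 34.3%) = 3.1536%.
WACC = 0.471 × 14.9000% + 0.529 × 3.1536% = 8.6862%.

8.69%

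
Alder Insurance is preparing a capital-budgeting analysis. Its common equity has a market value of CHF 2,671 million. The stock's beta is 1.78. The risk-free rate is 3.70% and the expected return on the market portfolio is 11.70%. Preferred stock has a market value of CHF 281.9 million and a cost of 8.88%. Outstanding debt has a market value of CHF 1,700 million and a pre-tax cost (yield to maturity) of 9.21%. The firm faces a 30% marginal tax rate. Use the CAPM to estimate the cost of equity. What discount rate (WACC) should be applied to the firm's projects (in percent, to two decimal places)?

13.19%

Market risk premium = 11.7% − 3.7% = 8.0%.
Cost of equity via CAPM: Re = 3.7% + 1.78 × 8.0% = 17.9400%.
Total capital V = 2671 + 281.9 + 1700 = 4652.9.
Equity: weight = 2671/4652.9 = 0.5741; cost = 17.94%.
Preferred: weight = 281.9/4652.9 = 0.0606; cost = 8.88%.
Debt: weight = 1700/4652.9 = 0.3654; after-tax cost = 9.21% × (1 − 30%) = 6.4470%.
WACC = 0.5741 × 17.9400% + 0.0606 × 8.8800% + 0.3654 × 6.4470% = 13.1920%.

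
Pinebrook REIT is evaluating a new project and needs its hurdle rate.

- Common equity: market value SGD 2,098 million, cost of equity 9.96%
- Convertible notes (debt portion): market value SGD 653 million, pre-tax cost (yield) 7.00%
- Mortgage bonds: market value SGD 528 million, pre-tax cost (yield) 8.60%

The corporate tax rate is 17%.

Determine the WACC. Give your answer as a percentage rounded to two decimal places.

Total capital V = 2098 + 653 + 528 = 3279.
Equity: weight = 2098/3279 = 0.6398; cost = 9.96%.
Convertible notes (debt portion): weight = 653/3279 = 0.1991; after-tax cost = 7% × (1 − 17%) = 5.8100%.
Mortgage bonds: weight = 528/3279 = 0.1610; after-tax cost = 8.6% × (1 − 17%) = 7.1380%.
WACC = 0.6398 × 9.9600% + 0.1991 × 5.8100% + 0.1610 × 7.1380% = 8.6791%.

8.68%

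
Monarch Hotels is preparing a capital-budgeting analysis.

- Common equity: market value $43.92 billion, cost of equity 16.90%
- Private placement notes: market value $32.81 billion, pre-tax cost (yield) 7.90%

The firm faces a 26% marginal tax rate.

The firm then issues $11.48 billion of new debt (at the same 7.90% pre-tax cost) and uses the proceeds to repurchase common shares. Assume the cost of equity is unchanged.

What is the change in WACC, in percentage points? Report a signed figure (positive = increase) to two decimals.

Current WACC:
Total capital V = 43.92 + 32.81 = 76.73.
Equity: weight = 43.92/76.73 = 0.5724; cost = 16.9%.
Private placement notes: weight = 32.81/76.73 = 0.4276; after-tax cost = 7.9% × (1 − 26%) = 5.8460%.
WACC = 0.5724 × 16.9000% + 0.4276 × 5.8460% = 12.1733%.
After the change:
Total capital V = 32.44 + 44.29 = 76.73.
Equity: weight = 32.44/76.73 = 0.4228; cost = 16.9%.
Private placement notes: weight = 44.29/76.73 = 0.5772; after-tax cost = 7.9% × (1 − 26%) = 5.8460%.
WACC = 0.4228 × 16.9000% + 0.5772 × 5.8460% = 10.5194%.
Change in WACC = 10.5194% − 12.1733% = -1.6539 pp.

-1.65 pp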